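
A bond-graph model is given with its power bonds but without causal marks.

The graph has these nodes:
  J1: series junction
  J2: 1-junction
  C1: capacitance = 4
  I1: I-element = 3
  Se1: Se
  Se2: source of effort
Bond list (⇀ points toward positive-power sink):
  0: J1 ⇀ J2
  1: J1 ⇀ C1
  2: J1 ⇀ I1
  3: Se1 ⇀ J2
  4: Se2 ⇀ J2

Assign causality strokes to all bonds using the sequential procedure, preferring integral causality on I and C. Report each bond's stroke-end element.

b0 →J1
b1 →J1
b2 →I1
b3 →J2
b4 →J2

b3 stroke at J2  (Se1 (Se) sets effort on bond)
b4 stroke at J2  (source Se2 imposes e)
b0 stroke at J1  (J2 needs exactly one f-in)
b1 stroke at J1  (C1 outputs effort q/C1)
b2 stroke at I1  (only one flow-in slot at J1)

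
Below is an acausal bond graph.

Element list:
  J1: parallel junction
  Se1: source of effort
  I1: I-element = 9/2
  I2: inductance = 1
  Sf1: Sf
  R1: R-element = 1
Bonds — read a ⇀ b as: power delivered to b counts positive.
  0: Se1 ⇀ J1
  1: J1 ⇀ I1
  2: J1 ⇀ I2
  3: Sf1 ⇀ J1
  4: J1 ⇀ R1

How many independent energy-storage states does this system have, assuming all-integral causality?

bond 0 →J1  (Se1 (Se) sets effort on bond)
bond 3 →Sf1  (source Sf1 imposes f)
bond 1 →I1  (J1 effort already set via bond 0)
bond 2 →I2  (J1: bond 0 brought effort, rest push out)
bond 4 →R1  (J1 effort already set via bond 0)

2  (I1, I2 all integral)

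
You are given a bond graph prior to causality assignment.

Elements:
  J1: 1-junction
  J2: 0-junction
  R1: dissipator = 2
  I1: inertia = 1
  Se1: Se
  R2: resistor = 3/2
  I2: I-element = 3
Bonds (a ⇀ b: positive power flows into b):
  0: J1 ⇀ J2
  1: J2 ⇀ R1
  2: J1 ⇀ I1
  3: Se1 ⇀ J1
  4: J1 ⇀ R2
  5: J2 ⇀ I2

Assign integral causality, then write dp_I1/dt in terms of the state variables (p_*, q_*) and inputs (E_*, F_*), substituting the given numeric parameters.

b3 |J1  (source Se1 imposes e)
b2 |I1  (I1 integral (f out))
b0 |J1  (common-f at J1 fixed by 2)
b4 |J1  (1-jn J1 has f-setter on 2)
b5 |I2  (prefer integral on I2)
b1 |J2  (closing 0-jn rule on J2)

dp_I1/dt = E_Se1 - 7*p_I1/2 + 2*p_I2/3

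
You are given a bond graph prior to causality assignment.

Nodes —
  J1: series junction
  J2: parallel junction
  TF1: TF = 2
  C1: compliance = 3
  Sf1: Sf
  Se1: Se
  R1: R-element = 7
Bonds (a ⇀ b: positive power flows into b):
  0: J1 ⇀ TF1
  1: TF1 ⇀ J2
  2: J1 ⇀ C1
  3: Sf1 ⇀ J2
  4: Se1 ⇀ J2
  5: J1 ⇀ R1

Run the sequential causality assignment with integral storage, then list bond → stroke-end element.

β0 |J1
β1 |TF1
β2 |J1
β3 |Sf1
β4 |J2
β5 |R1

β3 |Sf1  (Sf1: flow source, stroke at near end)
β4 |J2  (Se1 fixes effort; stroke away)
β1 |TF1  (0-jn J2 has e-setter on 4)
β0 |J1  (TF TF1: opposite of bond 1)
β2 |J1  (C1 outputs effort q/C1)
β5 |R1  (J1: last free bond brings flow in)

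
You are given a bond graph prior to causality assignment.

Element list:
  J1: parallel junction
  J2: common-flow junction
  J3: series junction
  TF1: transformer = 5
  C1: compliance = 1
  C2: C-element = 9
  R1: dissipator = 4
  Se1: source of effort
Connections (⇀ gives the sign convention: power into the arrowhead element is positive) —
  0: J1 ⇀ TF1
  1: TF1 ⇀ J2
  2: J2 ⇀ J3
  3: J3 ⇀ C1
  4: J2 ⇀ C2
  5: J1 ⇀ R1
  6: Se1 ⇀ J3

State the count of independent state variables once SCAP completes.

2  (C1, C2 all integral)

β6 |J3  (Se1 fixes effort; stroke away)
β3 |J3  (C1 outputs effort q/C1)
β2 |J2  (J3: last free bond brings flow in)
β4 |J2  (C2: C, integral causality)
β1 |TF1  (only one flow-in slot at J2)
β0 |J1  (TF TF1: opposite of bond 1)
β5 |R1  (common-e at J1 fixed by 0)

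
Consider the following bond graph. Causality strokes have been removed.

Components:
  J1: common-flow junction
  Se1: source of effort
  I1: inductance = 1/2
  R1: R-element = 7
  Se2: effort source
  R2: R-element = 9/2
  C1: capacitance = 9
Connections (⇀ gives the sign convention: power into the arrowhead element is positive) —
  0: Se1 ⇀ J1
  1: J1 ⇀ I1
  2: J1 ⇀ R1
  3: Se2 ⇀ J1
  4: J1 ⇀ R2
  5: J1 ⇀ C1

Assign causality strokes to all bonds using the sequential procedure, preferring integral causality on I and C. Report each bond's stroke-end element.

#0 |J1
#1 |I1
#2 |J1
#3 |J1
#4 |J1
#5 |J1

bond 0 →J1  (Se1 (Se) sets effort on bond)
bond 3 →J1  (Se2 fixes effort; stroke away)
bond 1 →I1  (I1 integral (f out))
bond 2 →J1  (J1 flow already set via bond 1)
bond 4 →J1  (J1 flow already set via bond 1)
bond 5 →J1  (J1: bond 1 brought flow, rest push out)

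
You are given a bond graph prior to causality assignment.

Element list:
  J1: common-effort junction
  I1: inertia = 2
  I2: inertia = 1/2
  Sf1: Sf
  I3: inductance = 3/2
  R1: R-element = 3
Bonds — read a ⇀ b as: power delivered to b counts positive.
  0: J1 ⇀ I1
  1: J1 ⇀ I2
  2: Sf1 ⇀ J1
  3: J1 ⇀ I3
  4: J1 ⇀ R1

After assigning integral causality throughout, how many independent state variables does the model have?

bond 2 |Sf1  (Sf1: flow source, stroke at near end)
bond 0 |I1  (prefer integral on I1)
bond 1 |I2  (I2 integral (f out))
bond 3 |I3  (I3 integral (f out))
bond 4 |J1  (J1: last free bond brings effort in)

3  (I1, I2, I3 all integral)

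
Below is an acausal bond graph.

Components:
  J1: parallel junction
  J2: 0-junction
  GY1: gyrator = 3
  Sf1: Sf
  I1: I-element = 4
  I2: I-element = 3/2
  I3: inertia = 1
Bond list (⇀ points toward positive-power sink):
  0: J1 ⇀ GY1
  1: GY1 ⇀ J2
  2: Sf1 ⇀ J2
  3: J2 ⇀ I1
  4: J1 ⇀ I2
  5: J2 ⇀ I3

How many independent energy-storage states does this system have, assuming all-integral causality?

bond 2 →Sf1  (source Sf1 imposes f)
bond 3 →I1  (I1 integral (f out))
bond 4 →I2  (I2 outputs flow p/I2)
bond 0 →J1  (J1: last free bond brings effort in)
bond 1 →J2  (GY GY1: same side as bond 0)
bond 5 →I3  (J2 effort already set via bond 1)

3  (I1, I2, I3 all integral)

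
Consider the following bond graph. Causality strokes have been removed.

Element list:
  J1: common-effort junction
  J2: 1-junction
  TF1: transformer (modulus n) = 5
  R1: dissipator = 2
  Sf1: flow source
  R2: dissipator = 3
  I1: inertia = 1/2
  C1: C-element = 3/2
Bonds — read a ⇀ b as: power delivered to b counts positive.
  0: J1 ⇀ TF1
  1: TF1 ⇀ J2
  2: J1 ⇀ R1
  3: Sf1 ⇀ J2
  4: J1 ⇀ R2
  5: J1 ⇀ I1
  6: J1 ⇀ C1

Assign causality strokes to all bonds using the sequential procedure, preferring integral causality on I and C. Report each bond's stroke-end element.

#0 stroke at TF1
#1 stroke at J2
#2 stroke at R1
#3 stroke at Sf1
#4 stroke at R2
#5 stroke at I1
#6 stroke at J1

#3 stroke→Sf1  (source Sf1 imposes f)
#1 stroke→J2  (J2: bond 3 brought flow, rest push out)
#0 stroke→TF1  (TF TF1: opposite of bond 1)
#5 stroke→I1  (I1: I, integral causality)
#6 stroke→J1  (prefer integral on C1)
#2 stroke→R1  (J1 effort already set via bond 6)
#4 stroke→R2  (J1 effort already set via bond 6)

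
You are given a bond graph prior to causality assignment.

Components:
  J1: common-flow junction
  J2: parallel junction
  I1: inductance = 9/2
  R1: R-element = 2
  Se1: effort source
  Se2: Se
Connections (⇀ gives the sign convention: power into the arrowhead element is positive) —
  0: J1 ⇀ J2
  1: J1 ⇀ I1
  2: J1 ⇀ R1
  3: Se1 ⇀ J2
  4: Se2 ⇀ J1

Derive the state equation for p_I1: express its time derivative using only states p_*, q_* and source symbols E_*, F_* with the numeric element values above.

dp_I1/dt = -E_Se1 + E_Se2 - 4*p_I1/9

#3 stroke at J2  (Se1: effort source, stroke at far end)
#4 stroke at J1  (source Se2 imposes e)
#0 stroke at J1  (J2 effort already set via bond 3)
#1 stroke at I1  (prefer integral on I1)
#2 stroke at J1  (J1 flow already set via bond 1)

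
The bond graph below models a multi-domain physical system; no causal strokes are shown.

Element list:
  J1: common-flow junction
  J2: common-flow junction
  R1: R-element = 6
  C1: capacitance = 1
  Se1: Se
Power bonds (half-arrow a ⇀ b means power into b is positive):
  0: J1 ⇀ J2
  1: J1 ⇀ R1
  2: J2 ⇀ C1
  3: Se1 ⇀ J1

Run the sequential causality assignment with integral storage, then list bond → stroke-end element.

bond 3 stroke→J1  (Se1 (Se) sets effort on bond)
bond 2 stroke→J2  (C1 integral (e out))
bond 0 stroke→J1  (closing 1-jn rule on J2)
bond 1 stroke→R1  (J1 needs exactly one f-in)

b0 →J1
b1 →R1
b2 →J2
b3 →J1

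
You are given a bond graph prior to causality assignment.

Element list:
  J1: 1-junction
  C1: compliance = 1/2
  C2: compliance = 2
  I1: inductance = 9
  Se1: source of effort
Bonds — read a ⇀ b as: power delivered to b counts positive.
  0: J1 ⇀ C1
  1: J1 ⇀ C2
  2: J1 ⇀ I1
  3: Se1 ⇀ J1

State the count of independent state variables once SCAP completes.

β3 |J1  (Se1: effort source, stroke at far end)
β0 |J1  (C1: C, integral causality)
β1 |J1  (C2: C, integral causality)
β2 |I1  (J1 needs exactly one f-in)

3  (C1, C2, I1 all integral)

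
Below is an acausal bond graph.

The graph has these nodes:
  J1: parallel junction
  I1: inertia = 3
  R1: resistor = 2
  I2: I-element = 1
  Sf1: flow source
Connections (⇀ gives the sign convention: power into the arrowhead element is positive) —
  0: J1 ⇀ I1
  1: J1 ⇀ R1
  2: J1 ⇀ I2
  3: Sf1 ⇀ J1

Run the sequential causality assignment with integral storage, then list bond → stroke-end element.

β0 stroke→I1
β1 stroke→J1
β2 stroke→I2
β3 stroke→Sf1

#3 stroke→Sf1  (source Sf1 imposes f)
#0 stroke→I1  (I1 outputs flow p/I1)
#2 stroke→I2  (prefer integral on I2)
#1 stroke→J1  (J1: last free bond brings effort in)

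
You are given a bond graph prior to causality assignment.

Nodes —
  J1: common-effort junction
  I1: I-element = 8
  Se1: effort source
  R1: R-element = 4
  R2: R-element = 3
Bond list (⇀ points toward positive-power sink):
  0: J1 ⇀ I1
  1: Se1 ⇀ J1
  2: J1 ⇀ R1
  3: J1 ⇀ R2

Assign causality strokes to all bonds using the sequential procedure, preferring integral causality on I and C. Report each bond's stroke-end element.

#1 stroke at J1  (Se1: effort source, stroke at far end)
#0 stroke at I1  (common-e at J1 fixed by 1)
#2 stroke at R1  (J1 effort already set via bond 1)
#3 stroke at R2  (common-e at J1 fixed by 1)

b0 →I1
b1 →J1
b2 →R1
b3 →R2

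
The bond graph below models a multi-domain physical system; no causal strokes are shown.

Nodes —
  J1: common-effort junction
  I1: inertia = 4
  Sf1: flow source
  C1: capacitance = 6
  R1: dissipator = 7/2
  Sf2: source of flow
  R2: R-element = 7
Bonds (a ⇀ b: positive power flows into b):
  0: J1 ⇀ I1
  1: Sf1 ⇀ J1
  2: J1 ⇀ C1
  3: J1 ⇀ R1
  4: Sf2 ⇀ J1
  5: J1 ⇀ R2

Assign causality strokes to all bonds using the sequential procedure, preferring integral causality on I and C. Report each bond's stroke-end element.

β0 stroke at I1
β1 stroke at Sf1
β2 stroke at J1
β3 stroke at R1
β4 stroke at Sf2
β5 stroke at R2

β1 →Sf1  (Sf1 fixes flow; stroke at Sf1)
β4 →Sf2  (Sf2 (Sf) sets flow on bond)
β0 →I1  (I1 outputs flow p/I1)
β2 →J1  (C1: C, integral causality)
β3 →R1  (J1: bond 2 brought effort, rest push out)
β5 →R2  (common-e at J1 fixed by 2)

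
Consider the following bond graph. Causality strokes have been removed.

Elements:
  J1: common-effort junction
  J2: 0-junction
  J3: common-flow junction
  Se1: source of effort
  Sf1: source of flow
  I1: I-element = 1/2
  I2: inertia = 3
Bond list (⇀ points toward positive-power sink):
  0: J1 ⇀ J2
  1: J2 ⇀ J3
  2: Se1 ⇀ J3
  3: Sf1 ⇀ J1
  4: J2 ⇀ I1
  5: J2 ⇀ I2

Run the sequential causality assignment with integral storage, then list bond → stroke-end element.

β0 stroke at J1
β1 stroke at J2
β2 stroke at J3
β3 stroke at Sf1
β4 stroke at I1
β5 stroke at I2

β2 stroke→J3  (Se1 (Se) sets effort on bond)
β3 stroke→Sf1  (Sf1 (Sf) sets flow on bond)
β0 stroke→J1  (J1: last free bond brings effort in)
β1 stroke→J2  (J3: last free bond brings flow in)
β4 stroke→I1  (J2 effort already set via bond 1)
β5 stroke→I2  (0-jn J2 has e-setter on 1)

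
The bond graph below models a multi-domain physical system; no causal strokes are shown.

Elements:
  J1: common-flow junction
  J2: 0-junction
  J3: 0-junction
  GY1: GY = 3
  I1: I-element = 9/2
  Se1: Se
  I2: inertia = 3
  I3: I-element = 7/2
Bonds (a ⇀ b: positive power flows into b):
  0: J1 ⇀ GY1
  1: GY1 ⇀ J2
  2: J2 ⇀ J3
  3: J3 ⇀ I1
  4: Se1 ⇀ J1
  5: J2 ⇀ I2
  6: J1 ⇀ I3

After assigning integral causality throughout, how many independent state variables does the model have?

3  (I1, I2, I3 all integral)

bond 4 →J1  (source Se1 imposes e)
bond 3 →I1  (I1 integral (f out))
bond 2 →J3  (J3 needs exactly one e-in)
bond 5 →I2  (I2 outputs flow p/I2)
bond 1 →J2  (J2: last free bond brings effort in)
bond 0 →J1  (through GY1, causality inverts; strokes same side of GY1)
bond 6 →I3  (J1 needs exactly one f-in)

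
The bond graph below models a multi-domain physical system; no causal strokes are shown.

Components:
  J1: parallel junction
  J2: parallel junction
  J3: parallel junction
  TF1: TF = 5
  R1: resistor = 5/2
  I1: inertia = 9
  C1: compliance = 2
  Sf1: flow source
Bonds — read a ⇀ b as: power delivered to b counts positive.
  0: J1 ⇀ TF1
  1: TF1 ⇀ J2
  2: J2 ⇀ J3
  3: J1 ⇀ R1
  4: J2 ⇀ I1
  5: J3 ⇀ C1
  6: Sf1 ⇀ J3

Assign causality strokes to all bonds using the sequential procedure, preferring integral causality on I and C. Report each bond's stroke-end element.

bond 6 stroke→Sf1  (Sf1 fixes flow; stroke at Sf1)
bond 4 stroke→I1  (prefer integral on I1)
bond 5 stroke→J3  (prefer integral on C1)
bond 2 stroke→J2  (0-jn J3 has e-setter on 5)
bond 1 stroke→TF1  (J2 effort already set via bond 2)
bond 0 stroke→J1  (through TF1, causality passes straight; one stroke at TF1)
bond 3 stroke→R1  (J1 effort already set via bond 0)

bond 0 →J1
bond 1 →TF1
bond 2 →J2
bond 3 →R1
bond 4 →I1
bond 5 →J3
bond 6 →Sf1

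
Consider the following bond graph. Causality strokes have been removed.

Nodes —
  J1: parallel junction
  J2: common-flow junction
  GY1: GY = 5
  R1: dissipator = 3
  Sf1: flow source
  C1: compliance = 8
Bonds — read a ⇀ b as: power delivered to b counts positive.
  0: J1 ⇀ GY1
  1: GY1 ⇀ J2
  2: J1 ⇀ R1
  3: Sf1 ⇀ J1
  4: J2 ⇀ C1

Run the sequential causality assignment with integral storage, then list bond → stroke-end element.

β3 stroke→Sf1  (source Sf1 imposes f)
β4 stroke→J2  (C1 integral (e out))
β1 stroke→GY1  (J2: last free bond brings flow in)
β0 stroke→GY1  (GY GY1: same side as bond 1)
β2 stroke→J1  (J1 needs exactly one e-in)

#0 stroke→GY1
#1 stroke→GY1
#2 stroke→J1
#3 stroke→Sf1
#4 stroke→J2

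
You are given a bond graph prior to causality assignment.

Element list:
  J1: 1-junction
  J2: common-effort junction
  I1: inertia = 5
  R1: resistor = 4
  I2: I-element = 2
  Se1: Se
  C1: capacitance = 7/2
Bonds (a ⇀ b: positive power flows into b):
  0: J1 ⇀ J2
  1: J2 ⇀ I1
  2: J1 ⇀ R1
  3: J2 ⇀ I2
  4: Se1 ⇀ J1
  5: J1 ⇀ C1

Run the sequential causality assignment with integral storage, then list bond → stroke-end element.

#4 stroke→J1  (Se1: effort source, stroke at far end)
#1 stroke→I1  (prefer integral on I1)
#3 stroke→I2  (prefer integral on I2)
#0 stroke→J2  (J2: last free bond brings effort in)
#2 stroke→J1  (J1 flow already set via bond 0)
#5 stroke→J1  (common-f at J1 fixed by 0)

b0 →J2
b1 →I1
b2 →J1
b3 →I2
b4 →J1
b5 →J1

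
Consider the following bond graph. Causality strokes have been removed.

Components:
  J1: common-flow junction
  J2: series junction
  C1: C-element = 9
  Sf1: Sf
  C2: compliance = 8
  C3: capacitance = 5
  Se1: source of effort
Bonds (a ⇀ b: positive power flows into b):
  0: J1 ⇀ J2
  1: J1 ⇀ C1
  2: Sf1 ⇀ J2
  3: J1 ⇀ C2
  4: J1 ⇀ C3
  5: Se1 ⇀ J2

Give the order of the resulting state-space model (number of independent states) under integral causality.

b2 →Sf1  (Sf1: flow source, stroke at near end)
b5 →J2  (source Se1 imposes e)
b0 →J2  (J2 flow already set via bond 2)
b1 →J1  (common-f at J1 fixed by 0)
b3 →J1  (common-f at J1 fixed by 0)
b4 →J1  (J1: bond 0 brought flow, rest push out)

3  (C1, C2, C3 all integral)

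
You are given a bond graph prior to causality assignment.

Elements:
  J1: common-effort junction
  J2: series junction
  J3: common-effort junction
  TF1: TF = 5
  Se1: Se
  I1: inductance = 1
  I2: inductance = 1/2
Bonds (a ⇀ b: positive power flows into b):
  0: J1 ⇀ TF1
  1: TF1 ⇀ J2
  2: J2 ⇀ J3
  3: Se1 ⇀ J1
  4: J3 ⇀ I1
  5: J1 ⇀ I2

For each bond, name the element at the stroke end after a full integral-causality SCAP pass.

#0 stroke at TF1
#1 stroke at J2
#2 stroke at J3
#3 stroke at J1
#4 stroke at I1
#5 stroke at I2

β3 →J1  (Se1 (Se) sets effort on bond)
β0 →TF1  (common-e at J1 fixed by 3)
β5 →I2  (J1 effort already set via bond 3)
β1 →J2  (through TF1, causality passes straight; one stroke at TF1)
β2 →J3  (J2 needs exactly one f-in)
β4 →I1  (common-e at J3 fixed by 2)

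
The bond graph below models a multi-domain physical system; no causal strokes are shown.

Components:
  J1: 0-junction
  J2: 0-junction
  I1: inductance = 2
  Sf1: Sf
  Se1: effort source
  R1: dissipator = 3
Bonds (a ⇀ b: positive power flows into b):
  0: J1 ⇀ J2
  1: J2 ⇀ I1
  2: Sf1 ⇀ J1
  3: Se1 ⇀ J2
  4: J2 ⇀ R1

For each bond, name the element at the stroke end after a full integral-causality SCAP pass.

#2 |Sf1  (Sf1 (Sf) sets flow on bond)
#3 |J2  (Se1 (Se) sets effort on bond)
#0 |J1  (J1: last free bond brings effort in)
#1 |I1  (J2 effort already set via bond 3)
#4 |R1  (J2 effort already set via bond 3)

bond 0 stroke→J1
bond 1 stroke→I1
bond 2 stroke→Sf1
bond 3 stroke→J2
bond 4 stroke→R1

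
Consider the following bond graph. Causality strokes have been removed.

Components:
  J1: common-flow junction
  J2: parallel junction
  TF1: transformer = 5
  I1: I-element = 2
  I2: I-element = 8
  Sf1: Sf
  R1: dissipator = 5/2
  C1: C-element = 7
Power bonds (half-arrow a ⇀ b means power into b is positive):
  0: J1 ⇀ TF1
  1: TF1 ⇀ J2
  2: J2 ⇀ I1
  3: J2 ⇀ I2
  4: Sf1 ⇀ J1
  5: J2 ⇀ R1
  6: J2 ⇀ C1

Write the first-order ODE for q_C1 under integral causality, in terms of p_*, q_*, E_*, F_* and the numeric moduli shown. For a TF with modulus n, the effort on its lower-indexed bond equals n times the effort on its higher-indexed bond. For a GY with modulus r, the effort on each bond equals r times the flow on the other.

#4 |Sf1  (Sf1 fixes flow; stroke at Sf1)
#0 |J1  (J1 flow already set via bond 4)
#1 |TF1  (TF1 one-in-one-out from 0)
#2 |I1  (I1: I, integral causality)
#3 |I2  (I2: I, integral causality)
#6 |J2  (C1 outputs effort q/C1)
#5 |R1  (0-jn J2 has e-setter on 6)

dq_C1/dt = 5*F_Sf1 - p_I1/2 - p_I2/8 - 2*q_C1/35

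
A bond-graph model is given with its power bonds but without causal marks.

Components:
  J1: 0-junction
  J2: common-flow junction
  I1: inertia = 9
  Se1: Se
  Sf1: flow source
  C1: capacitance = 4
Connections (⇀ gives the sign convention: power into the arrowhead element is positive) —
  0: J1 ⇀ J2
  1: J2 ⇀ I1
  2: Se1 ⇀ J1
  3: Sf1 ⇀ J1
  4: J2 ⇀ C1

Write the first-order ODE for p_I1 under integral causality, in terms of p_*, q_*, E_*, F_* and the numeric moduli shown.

β2 |J1  (Se1 (Se) sets effort on bond)
β3 |Sf1  (source Sf1 imposes f)
β0 |J2  (0-jn J1 has e-setter on 2)
β1 |I1  (I1 integral (f out))
β4 |J2  (1-jn J2 has f-setter on 1)

dp_I1/dt = E_Se1 - q_C1/4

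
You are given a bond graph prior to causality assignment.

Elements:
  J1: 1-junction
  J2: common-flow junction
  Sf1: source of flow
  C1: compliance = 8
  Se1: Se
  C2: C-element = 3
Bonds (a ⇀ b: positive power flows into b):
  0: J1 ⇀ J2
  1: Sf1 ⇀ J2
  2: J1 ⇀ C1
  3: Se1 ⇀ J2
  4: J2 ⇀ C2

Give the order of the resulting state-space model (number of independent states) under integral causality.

2  (C1, C2 all integral)

β1 |Sf1  (Sf1 (Sf) sets flow on bond)
β3 |J2  (Se1: effort source, stroke at far end)
β0 |J2  (J2 flow already set via bond 1)
β4 |J2  (J2 flow already set via bond 1)
β2 |J1  (J1: bond 0 brought flow, rest push out)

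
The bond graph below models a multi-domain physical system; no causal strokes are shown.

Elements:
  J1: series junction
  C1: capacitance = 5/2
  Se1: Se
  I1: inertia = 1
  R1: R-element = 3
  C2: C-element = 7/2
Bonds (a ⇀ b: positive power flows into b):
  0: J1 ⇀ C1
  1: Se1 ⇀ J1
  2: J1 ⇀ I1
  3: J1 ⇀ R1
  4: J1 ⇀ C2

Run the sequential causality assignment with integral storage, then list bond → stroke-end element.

bond 1 →J1  (Se1: effort source, stroke at far end)
bond 0 →J1  (C1: C, integral causality)
bond 2 →I1  (I1: I, integral causality)
bond 3 →J1  (J1 flow already set via bond 2)
bond 4 →J1  (common-f at J1 fixed by 2)

#0 |J1
#1 |J1
#2 |I1
#3 |J1
#4 |J1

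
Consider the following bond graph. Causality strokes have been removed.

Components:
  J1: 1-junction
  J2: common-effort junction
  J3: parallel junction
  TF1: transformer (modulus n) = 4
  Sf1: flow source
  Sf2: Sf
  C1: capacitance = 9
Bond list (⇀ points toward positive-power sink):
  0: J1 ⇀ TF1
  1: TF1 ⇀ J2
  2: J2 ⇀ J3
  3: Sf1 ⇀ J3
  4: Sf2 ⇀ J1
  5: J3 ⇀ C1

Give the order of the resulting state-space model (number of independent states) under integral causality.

β3 |Sf1  (source Sf1 imposes f)
β4 |Sf2  (Sf2 fixes flow; stroke at Sf2)
β0 |J1  (1-jn J1 has f-setter on 4)
β1 |TF1  (TF1: transformer flips bond 0)
β2 |J2  (closing 0-jn rule on J2)
β5 |J3  (closing 0-jn rule on J3)

1  (C1 all integral)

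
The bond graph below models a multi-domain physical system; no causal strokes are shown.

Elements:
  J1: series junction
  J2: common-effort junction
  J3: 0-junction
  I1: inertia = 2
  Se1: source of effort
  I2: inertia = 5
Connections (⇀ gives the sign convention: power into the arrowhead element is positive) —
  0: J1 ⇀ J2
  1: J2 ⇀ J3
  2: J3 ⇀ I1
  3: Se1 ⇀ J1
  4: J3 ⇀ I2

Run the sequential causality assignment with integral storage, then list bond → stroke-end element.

bond 3 →J1  (Se1: effort source, stroke at far end)
bond 0 →J2  (only one flow-in slot at J1)
bond 1 →J3  (0-jn J2 has e-setter on 0)
bond 2 →I1  (0-jn J3 has e-setter on 1)
bond 4 →I2  (common-e at J3 fixed by 1)

b0 stroke→J2
b1 stroke→J3
b2 stroke→I1
b3 stroke→J1
b4 stroke→I2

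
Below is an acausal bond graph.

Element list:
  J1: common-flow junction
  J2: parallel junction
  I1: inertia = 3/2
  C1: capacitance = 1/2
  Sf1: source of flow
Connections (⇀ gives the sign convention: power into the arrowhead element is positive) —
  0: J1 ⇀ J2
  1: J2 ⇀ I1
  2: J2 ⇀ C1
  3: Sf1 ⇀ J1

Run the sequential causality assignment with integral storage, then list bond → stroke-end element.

b0 |J1
b1 |I1
b2 |J2
b3 |Sf1

bond 3 →Sf1  (source Sf1 imposes f)
bond 0 →J1  (J1: bond 3 brought flow, rest push out)
bond 1 →I1  (I1 outputs flow p/I1)
bond 2 →J2  (J2: last free bond brings effort in)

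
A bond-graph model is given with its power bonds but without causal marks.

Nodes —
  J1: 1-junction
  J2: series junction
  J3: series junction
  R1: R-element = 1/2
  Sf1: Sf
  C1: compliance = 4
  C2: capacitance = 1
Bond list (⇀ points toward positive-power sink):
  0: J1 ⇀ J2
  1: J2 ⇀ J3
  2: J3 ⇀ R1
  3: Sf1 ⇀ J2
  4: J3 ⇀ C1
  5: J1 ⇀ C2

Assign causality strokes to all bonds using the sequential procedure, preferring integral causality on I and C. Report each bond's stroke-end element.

#3 →Sf1  (Sf1 (Sf) sets flow on bond)
#0 →J2  (J2 flow already set via bond 3)
#1 →J2  (J2: bond 3 brought flow, rest push out)
#2 →J3  (J3 flow already set via bond 1)
#4 →J3  (J3 flow already set via bond 1)
#5 →J1  (J1: bond 0 brought flow, rest push out)

b0 →J2
b1 →J2
b2 →J3
b3 →Sf1
b4 →J3
b5 →J1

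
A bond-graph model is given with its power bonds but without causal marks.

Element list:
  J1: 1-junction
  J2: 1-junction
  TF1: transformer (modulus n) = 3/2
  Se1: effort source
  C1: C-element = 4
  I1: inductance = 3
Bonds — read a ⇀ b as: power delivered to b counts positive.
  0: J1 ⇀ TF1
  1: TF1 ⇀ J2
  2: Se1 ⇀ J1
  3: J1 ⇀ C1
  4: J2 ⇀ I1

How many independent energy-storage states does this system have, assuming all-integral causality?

b2 →J1  (Se1: effort source, stroke at far end)
b3 →J1  (C1: C, integral causality)
b0 →TF1  (J1: last free bond brings flow in)
b1 →J2  (TF1: transformer flips bond 0)
b4 →I1  (J2: last free bond brings flow in)

2  (C1, I1 all integral)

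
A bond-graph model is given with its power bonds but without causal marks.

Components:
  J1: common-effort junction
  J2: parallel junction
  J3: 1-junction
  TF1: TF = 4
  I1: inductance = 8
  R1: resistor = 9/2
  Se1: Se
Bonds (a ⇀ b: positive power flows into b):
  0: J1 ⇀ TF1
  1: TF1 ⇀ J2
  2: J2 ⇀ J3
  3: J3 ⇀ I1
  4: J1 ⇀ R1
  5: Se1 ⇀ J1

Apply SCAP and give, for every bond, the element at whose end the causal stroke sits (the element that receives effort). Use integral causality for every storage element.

#5 stroke at J1  (source Se1 imposes e)
#0 stroke at TF1  (J1 effort already set via bond 5)
#4 stroke at R1  (common-e at J1 fixed by 5)
#1 stroke at J2  (through TF1, causality passes straight; one stroke at TF1)
#2 stroke at J3  (J2: bond 1 brought effort, rest push out)
#3 stroke at I1  (J3: last free bond brings flow in)

#0 stroke at TF1
#1 stroke at J2
#2 stroke at J3
#3 stroke at I1
#4 stroke at R1
#5 stroke at J1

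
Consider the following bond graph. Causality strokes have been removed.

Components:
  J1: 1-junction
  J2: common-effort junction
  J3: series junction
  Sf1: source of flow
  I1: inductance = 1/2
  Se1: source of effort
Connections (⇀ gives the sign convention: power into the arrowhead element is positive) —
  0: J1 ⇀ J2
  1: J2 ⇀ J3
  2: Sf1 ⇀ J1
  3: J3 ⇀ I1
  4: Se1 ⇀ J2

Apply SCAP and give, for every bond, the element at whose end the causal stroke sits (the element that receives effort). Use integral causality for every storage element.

b2 stroke→Sf1  (Sf1 (Sf) sets flow on bond)
b4 stroke→J2  (Se1 fixes effort; stroke away)
b0 stroke→J1  (J1 flow already set via bond 2)
b1 stroke→J3  (common-e at J2 fixed by 4)
b3 stroke→I1  (J3: last free bond brings flow in)

bond 0 stroke→J1
bond 1 stroke→J3
bond 2 stroke→Sf1
bond 3 stroke→I1
bond 4 stroke→J2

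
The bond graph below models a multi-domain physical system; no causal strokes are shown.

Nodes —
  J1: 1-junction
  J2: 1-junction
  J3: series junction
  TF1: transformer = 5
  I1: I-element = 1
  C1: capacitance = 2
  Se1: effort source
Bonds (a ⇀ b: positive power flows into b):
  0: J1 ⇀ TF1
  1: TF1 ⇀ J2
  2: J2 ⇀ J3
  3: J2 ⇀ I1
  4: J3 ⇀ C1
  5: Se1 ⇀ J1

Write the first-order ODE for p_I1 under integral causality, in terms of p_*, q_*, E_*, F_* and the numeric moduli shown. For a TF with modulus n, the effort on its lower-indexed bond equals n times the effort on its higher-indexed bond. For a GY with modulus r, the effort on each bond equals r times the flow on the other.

dp_I1/dt = E_Se1/5 - q_C1/2

β5 |J1  (Se1: effort source, stroke at far end)
β0 |TF1  (only one flow-in slot at J1)
β1 |J2  (TF1 one-in-one-out from 0)
β3 |I1  (I1: I, integral causality)
β2 |J2  (J2: bond 3 brought flow, rest push out)
β4 |J3  (common-f at J3 fixed by 2)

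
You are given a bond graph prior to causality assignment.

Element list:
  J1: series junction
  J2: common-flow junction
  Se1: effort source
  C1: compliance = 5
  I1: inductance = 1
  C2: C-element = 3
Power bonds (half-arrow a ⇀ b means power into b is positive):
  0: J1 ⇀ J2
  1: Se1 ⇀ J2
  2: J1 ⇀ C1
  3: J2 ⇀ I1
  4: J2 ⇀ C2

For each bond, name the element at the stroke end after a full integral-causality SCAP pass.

#0 stroke at J2
#1 stroke at J2
#2 stroke at J1
#3 stroke at I1
#4 stroke at J2

b1 stroke at J2  (Se1 fixes effort; stroke away)
b2 stroke at J1  (C1: C, integral causality)
b0 stroke at J2  (J1 needs exactly one f-in)
b3 stroke at I1  (I1: I, integral causality)
b4 stroke at J2  (J2 flow already set via bond 3)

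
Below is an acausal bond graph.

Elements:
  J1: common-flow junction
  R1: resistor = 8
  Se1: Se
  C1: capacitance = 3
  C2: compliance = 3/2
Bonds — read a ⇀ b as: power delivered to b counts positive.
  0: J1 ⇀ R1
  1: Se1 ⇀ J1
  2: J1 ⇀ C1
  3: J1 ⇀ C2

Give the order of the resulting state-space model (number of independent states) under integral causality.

2  (C1, C2 all integral)

bond 1 |J1  (Se1 fixes effort; stroke away)
bond 2 |J1  (prefer integral on C1)
bond 3 |J1  (prefer integral on C2)
bond 0 |R1  (closing 1-jn rule on J1)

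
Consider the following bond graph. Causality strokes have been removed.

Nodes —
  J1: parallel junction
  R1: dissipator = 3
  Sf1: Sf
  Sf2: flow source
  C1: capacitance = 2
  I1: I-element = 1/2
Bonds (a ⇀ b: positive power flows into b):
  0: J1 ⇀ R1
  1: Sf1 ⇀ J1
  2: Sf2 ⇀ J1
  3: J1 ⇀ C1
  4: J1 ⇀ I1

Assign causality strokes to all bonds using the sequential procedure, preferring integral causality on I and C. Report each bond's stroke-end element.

#0 stroke→R1
#1 stroke→Sf1
#2 stroke→Sf2
#3 stroke→J1
#4 stroke→I1

b1 |Sf1  (source Sf1 imposes f)
b2 |Sf2  (source Sf2 imposes f)
b3 |J1  (prefer integral on C1)
b0 |R1  (0-jn J1 has e-setter on 3)
b4 |I1  (0-jn J1 has e-setter on 3)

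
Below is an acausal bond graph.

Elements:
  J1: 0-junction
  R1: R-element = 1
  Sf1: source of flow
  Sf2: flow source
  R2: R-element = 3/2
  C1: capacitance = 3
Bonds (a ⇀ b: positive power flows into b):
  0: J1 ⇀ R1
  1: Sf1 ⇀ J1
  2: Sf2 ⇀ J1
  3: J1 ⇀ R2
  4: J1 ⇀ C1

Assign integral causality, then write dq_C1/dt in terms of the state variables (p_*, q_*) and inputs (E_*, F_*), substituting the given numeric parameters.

bond 1 stroke at Sf1  (Sf1 (Sf) sets flow on bond)
bond 2 stroke at Sf2  (Sf2: flow source, stroke at near end)
bond 4 stroke at J1  (prefer integral on C1)
bond 0 stroke at R1  (common-e at J1 fixed by 4)
bond 3 stroke at R2  (0-jn J1 has e-setter on 4)

dq_C1/dt = F_Sf1 + F_Sf2 - 5*q_C1/9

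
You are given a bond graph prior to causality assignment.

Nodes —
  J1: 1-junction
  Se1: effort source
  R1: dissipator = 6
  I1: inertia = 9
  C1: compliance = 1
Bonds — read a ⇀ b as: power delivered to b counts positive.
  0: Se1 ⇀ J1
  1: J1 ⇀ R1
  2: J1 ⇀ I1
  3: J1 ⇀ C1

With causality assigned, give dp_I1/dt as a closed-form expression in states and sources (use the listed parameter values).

#0 stroke→J1  (Se1: effort source, stroke at far end)
#2 stroke→I1  (I1 integral (f out))
#1 stroke→J1  (common-f at J1 fixed by 2)
#3 stroke→J1  (common-f at J1 fixed by 2)

dp_I1/dt = E_Se1 - 2*p_I1/3 - q_C1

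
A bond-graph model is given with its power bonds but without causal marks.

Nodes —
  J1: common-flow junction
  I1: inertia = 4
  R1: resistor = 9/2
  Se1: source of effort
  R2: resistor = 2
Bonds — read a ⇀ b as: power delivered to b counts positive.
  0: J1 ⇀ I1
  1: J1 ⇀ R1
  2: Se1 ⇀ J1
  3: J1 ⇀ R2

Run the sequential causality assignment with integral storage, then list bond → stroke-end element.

β0 |I1
β1 |J1
β2 |J1
β3 |J1

b2 stroke at J1  (Se1 fixes effort; stroke away)
b0 stroke at I1  (I1 outputs flow p/I1)
b1 stroke at J1  (1-jn J1 has f-setter on 0)
b3 stroke at J1  (common-f at J1 fixed by 0)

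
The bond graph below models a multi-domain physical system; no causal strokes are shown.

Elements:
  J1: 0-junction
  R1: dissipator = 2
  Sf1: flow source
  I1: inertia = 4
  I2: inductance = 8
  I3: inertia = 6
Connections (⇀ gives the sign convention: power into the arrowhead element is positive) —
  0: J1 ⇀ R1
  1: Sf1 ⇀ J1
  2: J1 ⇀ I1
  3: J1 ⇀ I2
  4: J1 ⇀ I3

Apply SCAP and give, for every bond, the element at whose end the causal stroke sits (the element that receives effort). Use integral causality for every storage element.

β0 stroke→J1
β1 stroke→Sf1
β2 stroke→I1
β3 stroke→I2
β4 stroke→I3

#1 →Sf1  (Sf1 fixes flow; stroke at Sf1)
#2 →I1  (I1 outputs flow p/I1)
#3 →I2  (I2: I, integral causality)
#4 →I3  (I3 outputs flow p/I3)
#0 →J1  (only one effort-in slot at J1)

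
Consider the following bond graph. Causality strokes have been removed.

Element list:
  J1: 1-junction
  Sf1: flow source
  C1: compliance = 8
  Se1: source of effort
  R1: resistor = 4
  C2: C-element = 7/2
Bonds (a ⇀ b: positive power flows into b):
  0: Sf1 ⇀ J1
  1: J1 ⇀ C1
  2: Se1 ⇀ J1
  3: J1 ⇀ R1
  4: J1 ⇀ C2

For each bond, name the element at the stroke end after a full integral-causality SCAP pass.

β0 stroke at Sf1
β1 stroke at J1
β2 stroke at J1
β3 stroke at J1
β4 stroke at J1

bond 0 stroke at Sf1  (Sf1 (Sf) sets flow on bond)
bond 2 stroke at J1  (Se1 fixes effort; stroke away)
bond 1 stroke at J1  (common-f at J1 fixed by 0)
bond 3 stroke at J1  (1-jn J1 has f-setter on 0)
bond 4 stroke at J1  (common-f at J1 fixed by 0)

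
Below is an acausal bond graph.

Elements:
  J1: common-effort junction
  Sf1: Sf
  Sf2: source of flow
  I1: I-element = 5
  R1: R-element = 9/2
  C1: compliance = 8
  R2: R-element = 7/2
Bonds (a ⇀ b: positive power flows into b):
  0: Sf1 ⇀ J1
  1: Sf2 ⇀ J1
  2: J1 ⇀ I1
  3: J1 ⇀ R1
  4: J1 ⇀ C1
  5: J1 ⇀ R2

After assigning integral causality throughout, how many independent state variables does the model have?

2  (C1, I1 all integral)

bond 0 stroke→Sf1  (source Sf1 imposes f)
bond 1 stroke→Sf2  (Sf2 fixes flow; stroke at Sf2)
bond 2 stroke→I1  (prefer integral on I1)
bond 4 stroke→J1  (C1 outputs effort q/C1)
bond 3 stroke→R1  (0-jn J1 has e-setter on 4)
bond 5 stroke→R2  (0-jn J1 has e-setter on 4)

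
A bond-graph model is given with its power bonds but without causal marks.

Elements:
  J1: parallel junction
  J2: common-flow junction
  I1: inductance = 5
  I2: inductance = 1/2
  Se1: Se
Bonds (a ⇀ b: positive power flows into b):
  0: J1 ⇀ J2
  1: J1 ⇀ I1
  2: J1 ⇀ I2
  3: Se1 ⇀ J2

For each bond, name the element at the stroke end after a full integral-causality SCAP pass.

b3 |J2  (source Se1 imposes e)
b0 |J1  (only one flow-in slot at J2)
b1 |I1  (common-e at J1 fixed by 0)
b2 |I2  (0-jn J1 has e-setter on 0)

β0 |J1
β1 |I1
β2 |I2
β3 |J2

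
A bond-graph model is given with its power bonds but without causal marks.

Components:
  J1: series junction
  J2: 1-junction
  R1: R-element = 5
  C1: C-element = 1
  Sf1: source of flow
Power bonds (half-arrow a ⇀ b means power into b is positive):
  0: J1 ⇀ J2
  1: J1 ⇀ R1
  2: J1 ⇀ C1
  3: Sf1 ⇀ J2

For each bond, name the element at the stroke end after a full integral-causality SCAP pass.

β0 stroke at J2
β1 stroke at J1
β2 stroke at J1
β3 stroke at Sf1

b3 stroke→Sf1  (source Sf1 imposes f)
b0 stroke→J2  (J2 flow already set via bond 3)
b1 stroke→J1  (1-jn J1 has f-setter on 0)
b2 stroke→J1  (1-jn J1 has f-setter on 0)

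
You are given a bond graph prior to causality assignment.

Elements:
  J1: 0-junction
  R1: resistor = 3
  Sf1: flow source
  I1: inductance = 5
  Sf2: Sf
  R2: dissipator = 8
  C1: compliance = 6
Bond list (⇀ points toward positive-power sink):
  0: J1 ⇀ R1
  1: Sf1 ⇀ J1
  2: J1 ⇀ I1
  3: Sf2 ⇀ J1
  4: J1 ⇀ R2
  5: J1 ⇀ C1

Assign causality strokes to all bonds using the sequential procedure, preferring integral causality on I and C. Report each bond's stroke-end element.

β1 stroke→Sf1  (source Sf1 imposes f)
β3 stroke→Sf2  (Sf2: flow source, stroke at near end)
β2 stroke→I1  (I1 outputs flow p/I1)
β5 stroke→J1  (C1: C, integral causality)
β0 stroke→R1  (0-jn J1 has e-setter on 5)
β4 stroke→R2  (J1 effort already set via bond 5)

β0 stroke at R1
β1 stroke at Sf1
β2 stroke at I1
β3 stroke at Sf2
β4 stroke at R2
β5 stroke at J1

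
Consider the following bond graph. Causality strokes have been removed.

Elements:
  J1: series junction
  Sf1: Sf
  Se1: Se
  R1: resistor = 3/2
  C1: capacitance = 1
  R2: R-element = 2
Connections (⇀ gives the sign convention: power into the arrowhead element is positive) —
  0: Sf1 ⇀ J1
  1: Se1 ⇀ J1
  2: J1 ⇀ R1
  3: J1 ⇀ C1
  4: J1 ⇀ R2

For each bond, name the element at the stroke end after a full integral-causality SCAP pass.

b0 stroke→Sf1
b1 stroke→J1
b2 stroke→J1
b3 stroke→J1
b4 stroke→J1

bond 0 stroke→Sf1  (Sf1: flow source, stroke at near end)
bond 1 stroke→J1  (Se1 (Se) sets effort on bond)
bond 2 stroke→J1  (1-jn J1 has f-setter on 0)
bond 3 stroke→J1  (1-jn J1 has f-setter on 0)
bond 4 stroke→J1  (common-f at J1 fixed by 0)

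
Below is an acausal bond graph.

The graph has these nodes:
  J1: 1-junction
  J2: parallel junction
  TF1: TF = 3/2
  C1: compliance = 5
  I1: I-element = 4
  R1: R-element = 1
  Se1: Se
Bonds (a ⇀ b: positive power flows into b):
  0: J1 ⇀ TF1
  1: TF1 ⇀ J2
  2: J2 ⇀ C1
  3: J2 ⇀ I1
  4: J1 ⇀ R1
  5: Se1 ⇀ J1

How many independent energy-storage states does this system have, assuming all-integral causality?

bond 5 →J1  (Se1 fixes effort; stroke away)
bond 2 →J2  (C1: C, integral causality)
bond 1 →TF1  (0-jn J2 has e-setter on 2)
bond 3 →I1  (J2 effort already set via bond 2)
bond 0 →J1  (TF TF1: opposite of bond 1)
bond 4 →R1  (J1 needs exactly one f-in)

2  (C1, I1 all integral)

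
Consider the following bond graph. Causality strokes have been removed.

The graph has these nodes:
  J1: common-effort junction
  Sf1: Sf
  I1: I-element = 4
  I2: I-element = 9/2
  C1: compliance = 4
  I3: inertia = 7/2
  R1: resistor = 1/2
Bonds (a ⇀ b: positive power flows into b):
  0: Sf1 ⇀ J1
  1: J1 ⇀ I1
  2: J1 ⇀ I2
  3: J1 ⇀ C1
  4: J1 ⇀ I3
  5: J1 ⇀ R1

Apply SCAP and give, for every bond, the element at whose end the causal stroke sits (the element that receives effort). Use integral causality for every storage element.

b0 |Sf1  (Sf1 fixes flow; stroke at Sf1)
b1 |I1  (prefer integral on I1)
b2 |I2  (I2 outputs flow p/I2)
b3 |J1  (C1 outputs effort q/C1)
b4 |I3  (common-e at J1 fixed by 3)
b5 |R1  (0-jn J1 has e-setter on 3)

bond 0 |Sf1
bond 1 |I1
bond 2 |I2
bond 3 |J1
bond 4 |I3
bond 5 |R1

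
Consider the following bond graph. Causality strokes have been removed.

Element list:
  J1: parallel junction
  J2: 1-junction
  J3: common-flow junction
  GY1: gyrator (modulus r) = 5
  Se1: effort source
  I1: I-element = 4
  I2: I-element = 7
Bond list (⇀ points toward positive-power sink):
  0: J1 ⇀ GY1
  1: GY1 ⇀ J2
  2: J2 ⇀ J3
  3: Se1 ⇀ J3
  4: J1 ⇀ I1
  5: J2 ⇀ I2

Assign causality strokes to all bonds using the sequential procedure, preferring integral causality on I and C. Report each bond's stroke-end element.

bond 3 stroke at J3  (source Se1 imposes e)
bond 2 stroke at J2  (closing 1-jn rule on J3)
bond 4 stroke at I1  (I1 outputs flow p/I1)
bond 0 stroke at J1  (closing 0-jn rule on J1)
bond 1 stroke at J2  (GY GY1: same side as bond 0)
bond 5 stroke at I2  (only one flow-in slot at J2)

#0 |J1
#1 |J2
#2 |J2
#3 |J3
#4 |I1
#5 |I2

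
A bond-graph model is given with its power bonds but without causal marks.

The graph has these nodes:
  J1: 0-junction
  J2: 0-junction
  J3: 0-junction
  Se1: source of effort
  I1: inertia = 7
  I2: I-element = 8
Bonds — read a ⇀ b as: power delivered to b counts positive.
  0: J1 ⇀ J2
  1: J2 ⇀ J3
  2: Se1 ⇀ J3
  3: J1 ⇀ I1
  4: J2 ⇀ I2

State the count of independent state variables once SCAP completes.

2  (I1, I2 all integral)

β2 stroke→J3  (Se1 fixes effort; stroke away)
β1 stroke→J2  (J3 effort already set via bond 2)
β0 stroke→J1  (common-e at J2 fixed by 1)
β4 stroke→I2  (J2 effort already set via bond 1)
β3 stroke→I1  (common-e at J1 fixed by 0)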